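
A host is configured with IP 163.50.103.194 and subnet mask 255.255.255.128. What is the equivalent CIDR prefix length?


Binary: 11111111.11111111.11111111.10000000
Count leading 1s
Prefix: /25


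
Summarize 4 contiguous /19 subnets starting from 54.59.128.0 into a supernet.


Original prefix: /19
Number of subnets: 4 = 2^2
New prefix = 19 - 2 = 17
Supernet: 54.59.128.0/17


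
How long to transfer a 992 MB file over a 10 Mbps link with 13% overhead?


Effective throughput = 10 * (1 - 13/100) = 8.7 Mbps
File size in Mb = 992 * 8 = 7936 Mb
Time = 7936 / 8.7
Time = 912.1839 seconds


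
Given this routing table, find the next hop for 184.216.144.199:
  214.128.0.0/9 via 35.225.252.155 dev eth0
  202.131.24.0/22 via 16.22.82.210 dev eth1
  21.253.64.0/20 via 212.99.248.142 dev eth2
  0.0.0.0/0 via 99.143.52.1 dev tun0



Longest prefix match for 184.216.144.199:
  /9 214.128.0.0: no
  /22 202.131.24.0: no
  /20 21.253.64.0: no
  /0 0.0.0.0: MATCH
Selected: next-hop 99.143.52.1 via tun0 (matched /0)


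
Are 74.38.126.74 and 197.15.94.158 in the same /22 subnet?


Mask: 255.255.252.0
74.38.126.74 AND mask = 74.38.124.0
197.15.94.158 AND mask = 197.15.92.0
No, different subnets (74.38.124.0 vs 197.15.92.0)


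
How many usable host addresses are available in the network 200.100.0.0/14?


Host bits = 32 - 14 = 18
Total addresses = 2^18 = 262144
Usable = total - 2 (network and broadcast)
Usable hosts: 262142


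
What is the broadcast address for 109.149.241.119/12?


Network: 109.144.0.0/12
Host bits = 20
Set all host bits to 1:
Broadcast: 109.159.255.255


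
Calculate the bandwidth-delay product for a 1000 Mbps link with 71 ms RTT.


BDP = bandwidth * RTT
= 1000 Mbps * 71 ms
= 1000 * 1e6 * 71 / 1000 bits
= 71000000 bits
= 8875000 bytes
= 8666.9922 KB
BDP = 71000000 bits (8875000 bytes)


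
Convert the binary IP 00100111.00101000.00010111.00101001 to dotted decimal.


00100111 = 39
00101000 = 40
00010111 = 23
00101001 = 41
IP: 39.40.23.41


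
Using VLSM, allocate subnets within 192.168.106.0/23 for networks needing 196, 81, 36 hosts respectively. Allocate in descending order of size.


196 hosts -> /24 (254 usable): 192.168.106.0/24
81 hosts -> /25 (126 usable): 192.168.107.0/25
36 hosts -> /26 (62 usable): 192.168.107.128/26
Allocation: 192.168.106.0/24 (196 hosts, 254 usable); 192.168.107.0/25 (81 hosts, 126 usable); 192.168.107.128/26 (36 hosts, 62 usable)


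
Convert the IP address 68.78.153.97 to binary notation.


68 = 01000100
78 = 01001110
153 = 10011001
97 = 01100001
Binary: 01000100.01001110.10011001.01100001


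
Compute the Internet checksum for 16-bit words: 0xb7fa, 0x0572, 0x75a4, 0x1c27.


Sum all words (with carry folding):
+ 0xb7fa = 0xb7fa
+ 0x0572 = 0xbd6c
+ 0x75a4 = 0x3311
+ 0x1c27 = 0x4f38
One's complement: ~0x4f38
Checksum = 0xb0c7


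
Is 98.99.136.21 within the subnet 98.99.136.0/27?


Subnet network: 98.99.136.0
Test IP AND mask: 98.99.136.0
Yes, 98.99.136.21 is in 98.99.136.0/27


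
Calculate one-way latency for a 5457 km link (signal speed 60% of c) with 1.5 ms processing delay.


Speed = 0.6 * 3e5 km/s = 180000 km/s
Propagation delay = 5457 / 180000 = 0.0303 s = 30.3167 ms
Processing delay = 1.5 ms
Total one-way latency = 31.8167 ms


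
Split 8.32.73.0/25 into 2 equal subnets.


New prefix = 25 + 1 = 26
Each subnet has 64 addresses
  8.32.73.0/26
  8.32.73.64/26
Subnets: 8.32.73.0/26, 8.32.73.64/26


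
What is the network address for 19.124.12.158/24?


IP:   00010011.01111100.00001100.10011110
Mask: 11111111.11111111.11111111.00000000
AND operation:
Net:  00010011.01111100.00001100.00000000
Network: 19.124.12.0/24


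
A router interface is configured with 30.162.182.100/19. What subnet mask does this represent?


/19 means 19 network bits, 13 host bits
Binary: 11111111111111111110000000000000
Mask: 255.255.224.0


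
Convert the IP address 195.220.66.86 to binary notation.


195 = 11000011
220 = 11011100
66 = 01000010
86 = 01010110
Binary: 11000011.11011100.01000010.01010110


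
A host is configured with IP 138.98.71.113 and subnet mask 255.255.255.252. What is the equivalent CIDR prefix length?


Binary: 11111111.11111111.11111111.11111100
Count leading 1s
Prefix: /30


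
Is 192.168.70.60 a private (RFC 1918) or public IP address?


RFC 1918 private ranges:
  10.0.0.0/8 (10.0.0.0 - 10.255.255.255)
  172.16.0.0/12 (172.16.0.0 - 172.31.255.255)
  192.168.0.0/16 (192.168.0.0 - 192.168.255.255)
Private (in 192.168.0.0/16)


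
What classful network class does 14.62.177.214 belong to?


First octet: 14
Binary: 00001110
0xxxxxxx -> Class A (1-126)
Class A, default mask 255.0.0.0 (/8)


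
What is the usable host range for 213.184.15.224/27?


Network: 213.184.15.224
Broadcast: 213.184.15.255
First usable = network + 1
Last usable = broadcast - 1
Range: 213.184.15.225 to 213.184.15.254


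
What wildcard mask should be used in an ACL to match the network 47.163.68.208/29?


Subnet mask: 255.255.255.248
Wildcard = 255.255.255.255 - subnet mask
255 - 255 = 0
255 - 255 = 0
255 - 255 = 0
255 - 248 = 7
Wildcard: 0.0.0.7


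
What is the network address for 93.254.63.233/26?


IP:   01011101.11111110.00111111.11101001
Mask: 11111111.11111111.11111111.11000000
AND operation:
Net:  01011101.11111110.00111111.11000000
Network: 93.254.63.192/26


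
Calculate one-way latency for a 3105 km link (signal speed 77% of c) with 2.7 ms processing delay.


Speed = 0.77 * 3e5 km/s = 231000 km/s
Propagation delay = 3105 / 231000 = 0.0134 s = 13.4416 ms
Processing delay = 2.7 ms
Total one-way latency = 16.1416 ms


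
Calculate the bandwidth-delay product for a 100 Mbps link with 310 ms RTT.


BDP = bandwidth * RTT
= 100 Mbps * 310 ms
= 100 * 1e6 * 310 / 1000 bits
= 31000000 bits
= 3875000 bytes
= 3784.1797 KB
BDP = 31000000 bits (3875000 bytes)


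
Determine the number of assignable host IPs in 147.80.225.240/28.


Host bits = 32 - 28 = 4
Total addresses = 2^4 = 16
Usable = total - 2 (network and broadcast)
Usable hosts: 14


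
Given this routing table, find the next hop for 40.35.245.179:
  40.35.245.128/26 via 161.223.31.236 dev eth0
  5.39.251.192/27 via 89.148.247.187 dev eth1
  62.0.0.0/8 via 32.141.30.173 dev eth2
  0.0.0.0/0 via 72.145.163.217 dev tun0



Longest prefix match for 40.35.245.179:
  /26 40.35.245.128: MATCH
  /27 5.39.251.192: no
  /8 62.0.0.0: no
  /0 0.0.0.0: MATCH
Selected: next-hop 161.223.31.236 via eth0 (matched /26)


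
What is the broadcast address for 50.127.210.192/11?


Network: 50.96.0.0/11
Host bits = 21
Set all host bits to 1:
Broadcast: 50.127.255.255


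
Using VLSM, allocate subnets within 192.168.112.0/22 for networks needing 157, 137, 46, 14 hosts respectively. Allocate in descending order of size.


157 hosts -> /24 (254 usable): 192.168.112.0/24
137 hosts -> /24 (254 usable): 192.168.113.0/24
46 hosts -> /26 (62 usable): 192.168.114.0/26
14 hosts -> /28 (14 usable): 192.168.114.64/28
Allocation: 192.168.112.0/24 (157 hosts, 254 usable); 192.168.113.0/24 (137 hosts, 254 usable); 192.168.114.0/26 (46 hosts, 62 usable); 192.168.114.64/28 (14 hosts, 14 usable)


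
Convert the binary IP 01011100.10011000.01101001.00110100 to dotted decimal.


01011100 = 92
10011000 = 152
01101001 = 105
00110100 = 52
IP: 92.152.105.52


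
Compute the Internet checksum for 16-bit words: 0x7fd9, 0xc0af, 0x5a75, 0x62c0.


Sum all words (with carry folding):
+ 0x7fd9 = 0x7fd9
+ 0xc0af = 0x4089
+ 0x5a75 = 0x9afe
+ 0x62c0 = 0xfdbe
One's complement: ~0xfdbe
Checksum = 0x0241


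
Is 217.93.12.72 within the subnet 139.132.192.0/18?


Subnet network: 139.132.192.0
Test IP AND mask: 217.93.0.0
No, 217.93.12.72 is not in 139.132.192.0/18


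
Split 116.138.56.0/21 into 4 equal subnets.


New prefix = 21 + 2 = 23
Each subnet has 512 addresses
  116.138.56.0/23
  116.138.58.0/23
  116.138.60.0/23
  116.138.62.0/23
Subnets: 116.138.56.0/23, 116.138.58.0/23, 116.138.60.0/23, 116.138.62.0/23


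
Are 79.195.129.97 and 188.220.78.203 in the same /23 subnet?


Mask: 255.255.254.0
79.195.129.97 AND mask = 79.195.128.0
188.220.78.203 AND mask = 188.220.78.0
No, different subnets (79.195.128.0 vs 188.220.78.0)


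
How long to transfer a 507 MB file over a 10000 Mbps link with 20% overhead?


Effective throughput = 10000 * (1 - 20/100) = 8000 Mbps
File size in Mb = 507 * 8 = 4056 Mb
Time = 4056 / 8000
Time = 0.507 seconds


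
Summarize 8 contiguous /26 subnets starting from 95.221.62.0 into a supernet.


Original prefix: /26
Number of subnets: 8 = 2^3
New prefix = 26 - 3 = 23
Supernet: 95.221.62.0/23


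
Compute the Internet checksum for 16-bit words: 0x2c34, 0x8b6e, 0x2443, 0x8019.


Sum all words (with carry folding):
+ 0x2c34 = 0x2c34
+ 0x8b6e = 0xb7a2
+ 0x2443 = 0xdbe5
+ 0x8019 = 0x5bff
One's complement: ~0x5bff
Checksum = 0xa400


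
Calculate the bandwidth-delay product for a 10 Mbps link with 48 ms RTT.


BDP = bandwidth * RTT
= 10 Mbps * 48 ms
= 10 * 1e6 * 48 / 1000 bits
= 480000 bits
= 60000 bytes
= 58.5938 KB
BDP = 480000 bits (60000 bytes)


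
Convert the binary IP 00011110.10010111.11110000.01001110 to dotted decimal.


00011110 = 30
10010111 = 151
11110000 = 240
01001110 = 78
IP: 30.151.240.78


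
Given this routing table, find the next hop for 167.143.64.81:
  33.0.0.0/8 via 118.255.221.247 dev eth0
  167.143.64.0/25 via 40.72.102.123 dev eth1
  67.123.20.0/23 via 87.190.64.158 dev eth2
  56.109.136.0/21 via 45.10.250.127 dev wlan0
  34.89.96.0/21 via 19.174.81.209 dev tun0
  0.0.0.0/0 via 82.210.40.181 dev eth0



Longest prefix match for 167.143.64.81:
  /8 33.0.0.0: no
  /25 167.143.64.0: MATCH
  /23 67.123.20.0: no
  /21 56.109.136.0: no
  /21 34.89.96.0: no
  /0 0.0.0.0: MATCH
Selected: next-hop 40.72.102.123 via eth1 (matched /25)


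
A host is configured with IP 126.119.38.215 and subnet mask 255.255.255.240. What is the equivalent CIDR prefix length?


Binary: 11111111.11111111.11111111.11110000
Count leading 1s
Prefix: /28


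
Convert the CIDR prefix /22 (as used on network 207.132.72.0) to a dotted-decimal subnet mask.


/22 means 22 network bits, 10 host bits
Binary: 11111111111111111111110000000000
Mask: 255.255.252.0


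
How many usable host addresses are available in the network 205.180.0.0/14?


Host bits = 32 - 14 = 18
Total addresses = 2^18 = 262144
Usable = total - 2 (network and broadcast)
Usable hosts: 262142


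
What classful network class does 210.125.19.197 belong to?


First octet: 210
Binary: 11010010
110xxxxx -> Class C (192-223)
Class C, default mask 255.255.255.0 (/24)


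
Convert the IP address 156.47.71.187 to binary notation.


156 = 10011100
47 = 00101111
71 = 01000111
187 = 10111011
Binary: 10011100.00101111.01000111.10111011


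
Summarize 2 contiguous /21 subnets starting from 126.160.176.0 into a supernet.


Original prefix: /21
Number of subnets: 2 = 2^1
New prefix = 21 - 1 = 20
Supernet: 126.160.176.0/20


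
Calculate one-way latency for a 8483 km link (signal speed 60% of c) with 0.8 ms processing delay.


Speed = 0.6 * 3e5 km/s = 180000 km/s
Propagation delay = 8483 / 180000 = 0.0471 s = 47.1278 ms
Processing delay = 0.8 ms
Total one-way latency = 47.9278 ms


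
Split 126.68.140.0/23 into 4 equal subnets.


New prefix = 23 + 2 = 25
Each subnet has 128 addresses
  126.68.140.0/25
  126.68.140.128/25
  126.68.141.0/25
  126.68.141.128/25
Subnets: 126.68.140.0/25, 126.68.140.128/25, 126.68.141.0/25, 126.68.141.128/25


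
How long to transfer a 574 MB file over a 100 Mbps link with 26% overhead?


Effective throughput = 100 * (1 - 26/100) = 74 Mbps
File size in Mb = 574 * 8 = 4592 Mb
Time = 4592 / 74
Time = 62.0541 seconds


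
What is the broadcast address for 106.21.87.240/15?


Network: 106.20.0.0/15
Host bits = 17
Set all host bits to 1:
Broadcast: 106.21.255.255


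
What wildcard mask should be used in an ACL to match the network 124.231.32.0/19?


Subnet mask: 255.255.224.0
Wildcard = 255.255.255.255 - subnet mask
255 - 255 = 0
255 - 255 = 0
255 - 224 = 31
255 - 0 = 255
Wildcard: 0.0.31.255


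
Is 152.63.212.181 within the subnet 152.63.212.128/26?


Subnet network: 152.63.212.128
Test IP AND mask: 152.63.212.128
Yes, 152.63.212.181 is in 152.63.212.128/26


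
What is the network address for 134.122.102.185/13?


IP:   10000110.01111010.01100110.10111001
Mask: 11111111.11111000.00000000.00000000
AND operation:
Net:  10000110.01111000.00000000.00000000
Network: 134.120.0.0/13


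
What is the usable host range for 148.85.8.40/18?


Network: 148.85.0.0
Broadcast: 148.85.63.255
First usable = network + 1
Last usable = broadcast - 1
Range: 148.85.0.1 to 148.85.63.254


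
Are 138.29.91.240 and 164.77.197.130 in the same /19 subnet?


Mask: 255.255.224.0
138.29.91.240 AND mask = 138.29.64.0
164.77.197.130 AND mask = 164.77.192.0
No, different subnets (138.29.64.0 vs 164.77.192.0)


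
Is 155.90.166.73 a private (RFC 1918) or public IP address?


RFC 1918 private ranges:
  10.0.0.0/8 (10.0.0.0 - 10.255.255.255)
  172.16.0.0/12 (172.16.0.0 - 172.31.255.255)
  192.168.0.0/16 (192.168.0.0 - 192.168.255.255)
Public (not in any RFC 1918 range)


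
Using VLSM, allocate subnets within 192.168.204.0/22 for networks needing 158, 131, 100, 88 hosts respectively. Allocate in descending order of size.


158 hosts -> /24 (254 usable): 192.168.204.0/24
131 hosts -> /24 (254 usable): 192.168.205.0/24
100 hosts -> /25 (126 usable): 192.168.206.0/25
88 hosts -> /25 (126 usable): 192.168.206.128/25
Allocation: 192.168.204.0/24 (158 hosts, 254 usable); 192.168.205.0/24 (131 hosts, 254 usable); 192.168.206.0/25 (100 hosts, 126 usable); 192.168.206.128/25 (88 hosts, 126 usable)


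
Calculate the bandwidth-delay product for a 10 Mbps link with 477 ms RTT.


BDP = bandwidth * RTT
= 10 Mbps * 477 ms
= 10 * 1e6 * 477 / 1000 bits
= 4770000 bits
= 596250 bytes
= 582.2754 KB
BDP = 4770000 bits (596250 bytes)


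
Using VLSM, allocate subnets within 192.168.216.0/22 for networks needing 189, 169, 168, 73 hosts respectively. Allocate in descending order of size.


189 hosts -> /24 (254 usable): 192.168.216.0/24
169 hosts -> /24 (254 usable): 192.168.217.0/24
168 hosts -> /24 (254 usable): 192.168.218.0/24
73 hosts -> /25 (126 usable): 192.168.219.0/25
Allocation: 192.168.216.0/24 (189 hosts, 254 usable); 192.168.217.0/24 (169 hosts, 254 usable); 192.168.218.0/24 (168 hosts, 254 usable); 192.168.219.0/25 (73 hosts, 126 usable)


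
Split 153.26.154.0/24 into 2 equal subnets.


New prefix = 24 + 1 = 25
Each subnet has 128 addresses
  153.26.154.0/25
  153.26.154.128/25
Subnets: 153.26.154.0/25, 153.26.154.128/25


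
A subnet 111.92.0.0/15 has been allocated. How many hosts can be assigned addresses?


Host bits = 32 - 15 = 17
Total addresses = 2^17 = 131072
Usable = total - 2 (network and broadcast)
Usable hosts: 131070


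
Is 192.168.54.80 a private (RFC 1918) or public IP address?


RFC 1918 private ranges:
  10.0.0.0/8 (10.0.0.0 - 10.255.255.255)
  172.16.0.0/12 (172.16.0.0 - 172.31.255.255)
  192.168.0.0/16 (192.168.0.0 - 192.168.255.255)
Private (in 192.168.0.0/16)


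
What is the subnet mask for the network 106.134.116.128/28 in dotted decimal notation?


/28 means 28 network bits, 4 host bits
Binary: 11111111111111111111111111110000
Mask: 255.255.255.240


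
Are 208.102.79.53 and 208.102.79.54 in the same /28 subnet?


Mask: 255.255.255.240
208.102.79.53 AND mask = 208.102.79.48
208.102.79.54 AND mask = 208.102.79.48
Yes, same subnet (208.102.79.48)


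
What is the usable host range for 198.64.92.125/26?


Network: 198.64.92.64
Broadcast: 198.64.92.127
First usable = network + 1
Last usable = broadcast - 1
Range: 198.64.92.65 to 198.64.92.126


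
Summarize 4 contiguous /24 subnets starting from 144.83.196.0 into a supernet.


Original prefix: /24
Number of subnets: 4 = 2^2
New prefix = 24 - 2 = 22
Supernet: 144.83.196.0/22


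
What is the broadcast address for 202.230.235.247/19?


Network: 202.230.224.0/19
Host bits = 13
Set all host bits to 1:
Broadcast: 202.230.255.255


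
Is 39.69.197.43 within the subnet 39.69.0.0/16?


Subnet network: 39.69.0.0
Test IP AND mask: 39.69.0.0
Yes, 39.69.197.43 is in 39.69.0.0/16


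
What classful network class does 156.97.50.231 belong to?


First octet: 156
Binary: 10011100
10xxxxxx -> Class B (128-191)
Class B, default mask 255.255.0.0 (/16)


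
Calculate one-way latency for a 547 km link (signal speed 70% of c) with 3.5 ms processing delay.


Speed = 0.7 * 3e5 km/s = 210000 km/s
Propagation delay = 547 / 210000 = 0.0026 s = 2.6048 ms
Processing delay = 3.5 ms
Total one-way latency = 6.1048 ms


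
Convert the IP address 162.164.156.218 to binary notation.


162 = 10100010
164 = 10100100
156 = 10011100
218 = 11011010
Binary: 10100010.10100100.10011100.11011010


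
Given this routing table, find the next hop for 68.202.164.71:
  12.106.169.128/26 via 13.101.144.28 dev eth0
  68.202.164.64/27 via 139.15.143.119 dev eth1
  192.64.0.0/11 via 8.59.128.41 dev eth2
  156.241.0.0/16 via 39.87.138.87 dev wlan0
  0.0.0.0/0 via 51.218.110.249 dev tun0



Longest prefix match for 68.202.164.71:
  /26 12.106.169.128: no
  /27 68.202.164.64: MATCH
  /11 192.64.0.0: no
  /16 156.241.0.0: no
  /0 0.0.0.0: MATCH
Selected: next-hop 139.15.143.119 via eth1 (matched /27)


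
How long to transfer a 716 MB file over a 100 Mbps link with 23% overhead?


Effective throughput = 100 * (1 - 23/100) = 77 Mbps
File size in Mb = 716 * 8 = 5728 Mb
Time = 5728 / 77
Time = 74.3896 seconds


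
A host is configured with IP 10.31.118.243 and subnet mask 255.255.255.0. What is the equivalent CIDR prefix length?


Binary: 11111111.11111111.11111111.00000000
Count leading 1s
Prefix: /24


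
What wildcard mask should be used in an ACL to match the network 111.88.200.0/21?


Subnet mask: 255.255.248.0
Wildcard = 255.255.255.255 - subnet mask
255 - 255 = 0
255 - 255 = 0
255 - 248 = 7
255 - 0 = 255
Wildcard: 0.0.7.255


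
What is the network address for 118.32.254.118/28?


IP:   01110110.00100000.11111110.01110110
Mask: 11111111.11111111.11111111.11110000
AND operation:
Net:  01110110.00100000.11111110.01110000
Network: 118.32.254.112/28


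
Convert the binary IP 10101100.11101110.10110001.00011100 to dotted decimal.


10101100 = 172
11101110 = 238
10110001 = 177
00011100 = 28
IP: 172.238.177.28


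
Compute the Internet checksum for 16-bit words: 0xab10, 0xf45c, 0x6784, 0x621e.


Sum all words (with carry folding):
+ 0xab10 = 0xab10
+ 0xf45c = 0x9f6d
+ 0x6784 = 0x06f2
+ 0x621e = 0x6910
One's complement: ~0x6910
Checksum = 0x96ef


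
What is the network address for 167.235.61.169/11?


IP:   10100111.11101011.00111101.10101001
Mask: 11111111.11100000.00000000.00000000
AND operation:
Net:  10100111.11100000.00000000.00000000
Network: 167.224.0.0/11


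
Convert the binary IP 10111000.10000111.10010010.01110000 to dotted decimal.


10111000 = 184
10000111 = 135
10010010 = 146
01110000 = 112
IP: 184.135.146.112


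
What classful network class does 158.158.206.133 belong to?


First octet: 158
Binary: 10011110
10xxxxxx -> Class B (128-191)
Class B, default mask 255.255.0.0 (/16)


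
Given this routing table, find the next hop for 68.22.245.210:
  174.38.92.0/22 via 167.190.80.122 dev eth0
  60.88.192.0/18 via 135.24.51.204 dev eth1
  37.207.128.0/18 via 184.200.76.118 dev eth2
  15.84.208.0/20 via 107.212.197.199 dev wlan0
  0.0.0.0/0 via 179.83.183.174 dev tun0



Longest prefix match for 68.22.245.210:
  /22 174.38.92.0: no
  /18 60.88.192.0: no
  /18 37.207.128.0: no
  /20 15.84.208.0: no
  /0 0.0.0.0: MATCH
Selected: next-hop 179.83.183.174 via tun0 (matched /0)


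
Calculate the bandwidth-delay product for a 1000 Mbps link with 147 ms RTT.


BDP = bandwidth * RTT
= 1000 Mbps * 147 ms
= 1000 * 1e6 * 147 / 1000 bits
= 147000000 bits
= 18375000 bytes
= 17944.3359 KB
BDP = 147000000 bits (18375000 bytes)


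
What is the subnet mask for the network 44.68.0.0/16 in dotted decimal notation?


/16 means 16 network bits, 16 host bits
Binary: 11111111111111110000000000000000
Mask: 255.255.0.0


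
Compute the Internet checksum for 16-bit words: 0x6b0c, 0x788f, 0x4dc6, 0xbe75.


Sum all words (with carry folding):
+ 0x6b0c = 0x6b0c
+ 0x788f = 0xe39b
+ 0x4dc6 = 0x3162
+ 0xbe75 = 0xefd7
One's complement: ~0xefd7
Checksum = 0x1028


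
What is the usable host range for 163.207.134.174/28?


Network: 163.207.134.160
Broadcast: 163.207.134.175
First usable = network + 1
Last usable = broadcast - 1
Range: 163.207.134.161 to 163.207.134.174


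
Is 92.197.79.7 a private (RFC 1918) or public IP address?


RFC 1918 private ranges:
  10.0.0.0/8 (10.0.0.0 - 10.255.255.255)
  172.16.0.0/12 (172.16.0.0 - 172.31.255.255)
  192.168.0.0/16 (192.168.0.0 - 192.168.255.255)
Public (not in any RFC 1918 range)


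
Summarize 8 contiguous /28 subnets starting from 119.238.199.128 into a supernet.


Original prefix: /28
Number of subnets: 8 = 2^3
New prefix = 28 - 3 = 25
Supernet: 119.238.199.128/25


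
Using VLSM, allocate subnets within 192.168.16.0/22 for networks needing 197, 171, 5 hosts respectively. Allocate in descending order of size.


197 hosts -> /24 (254 usable): 192.168.16.0/24
171 hosts -> /24 (254 usable): 192.168.17.0/24
5 hosts -> /29 (6 usable): 192.168.18.0/29
Allocation: 192.168.16.0/24 (197 hosts, 254 usable); 192.168.17.0/24 (171 hosts, 254 usable); 192.168.18.0/29 (5 hosts, 6 usable)


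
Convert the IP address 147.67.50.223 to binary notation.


147 = 10010011
67 = 01000011
50 = 00110010
223 = 11011111
Binary: 10010011.01000011.00110010.11011111


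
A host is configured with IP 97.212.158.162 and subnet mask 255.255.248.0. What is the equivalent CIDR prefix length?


Binary: 11111111.11111111.11111000.00000000
Count leading 1s
Prefix: /21


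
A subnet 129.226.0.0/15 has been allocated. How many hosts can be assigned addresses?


Host bits = 32 - 15 = 17
Total addresses = 2^17 = 131072
Usable = total - 2 (network and broadcast)
Usable hosts: 131070


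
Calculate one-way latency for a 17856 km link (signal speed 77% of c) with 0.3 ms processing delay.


Speed = 0.77 * 3e5 km/s = 231000 km/s
Propagation delay = 17856 / 231000 = 0.0773 s = 77.2987 ms
Processing delay = 0.3 ms
Total one-way latency = 77.5987 ms


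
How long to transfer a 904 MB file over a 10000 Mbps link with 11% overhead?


Effective throughput = 10000 * (1 - 11/100) = 8900 Mbps
File size in Mb = 904 * 8 = 7232 Mb
Time = 7232 / 8900
Time = 0.8126 seconds


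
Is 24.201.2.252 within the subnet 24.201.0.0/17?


Subnet network: 24.201.0.0
Test IP AND mask: 24.201.0.0
Yes, 24.201.2.252 is in 24.201.0.0/17


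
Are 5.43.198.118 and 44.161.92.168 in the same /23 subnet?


Mask: 255.255.254.0
5.43.198.118 AND mask = 5.43.198.0
44.161.92.168 AND mask = 44.161.92.0
No, different subnets (5.43.198.0 vs 44.161.92.0)


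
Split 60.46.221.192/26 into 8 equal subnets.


New prefix = 26 + 3 = 29
Each subnet has 8 addresses
  60.46.221.192/29
  60.46.221.200/29
  60.46.221.208/29
  60.46.221.216/29
  60.46.221.224/29
  60.46.221.232/29
  60.46.221.240/29
  60.46.221.248/29
Subnets: 60.46.221.192/29, 60.46.221.200/29, 60.46.221.208/29, 60.46.221.216/29, 60.46.221.224/29, 60.46.221.232/29, 60.46.221.240/29, 60.46.221.248/29


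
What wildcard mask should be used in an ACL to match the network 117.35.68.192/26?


Subnet mask: 255.255.255.192
Wildcard = 255.255.255.255 - subnet mask
255 - 255 = 0
255 - 255 = 0
255 - 255 = 0
255 - 192 = 63
Wildcard: 0.0.0.63


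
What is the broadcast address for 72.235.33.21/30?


Network: 72.235.33.20/30
Host bits = 2
Set all host bits to 1:
Broadcast: 72.235.33.23


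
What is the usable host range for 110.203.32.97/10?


Network: 110.192.0.0
Broadcast: 110.255.255.255
First usable = network + 1
Last usable = broadcast - 1
Range: 110.192.0.1 to 110.255.255.254


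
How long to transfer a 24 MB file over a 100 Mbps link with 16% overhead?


Effective throughput = 100 * (1 - 16/100) = 84 Mbps
File size in Mb = 24 * 8 = 192 Mb
Time = 192 / 84
Time = 2.2857 seconds


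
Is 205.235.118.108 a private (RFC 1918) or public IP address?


RFC 1918 private ranges:
  10.0.0.0/8 (10.0.0.0 - 10.255.255.255)
  172.16.0.0/12 (172.16.0.0 - 172.31.255.255)
  192.168.0.0/16 (192.168.0.0 - 192.168.255.255)
Public (not in any RFC 1918 range)


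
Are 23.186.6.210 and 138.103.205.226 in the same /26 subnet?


Mask: 255.255.255.192
23.186.6.210 AND mask = 23.186.6.192
138.103.205.226 AND mask = 138.103.205.192
No, different subnets (23.186.6.192 vs 138.103.205.192)


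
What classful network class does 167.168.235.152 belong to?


First octet: 167
Binary: 10100111
10xxxxxx -> Class B (128-191)
Class B, default mask 255.255.0.0 (/16)


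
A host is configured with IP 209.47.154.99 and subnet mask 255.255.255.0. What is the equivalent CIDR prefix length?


Binary: 11111111.11111111.11111111.00000000
Count leading 1s
Prefix: /24


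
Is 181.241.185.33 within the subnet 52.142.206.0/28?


Subnet network: 52.142.206.0
Test IP AND mask: 181.241.185.32
No, 181.241.185.33 is not in 52.142.206.0/28


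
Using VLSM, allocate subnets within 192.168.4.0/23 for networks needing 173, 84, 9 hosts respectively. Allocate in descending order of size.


173 hosts -> /24 (254 usable): 192.168.4.0/24
84 hosts -> /25 (126 usable): 192.168.5.0/25
9 hosts -> /28 (14 usable): 192.168.5.128/28
Allocation: 192.168.4.0/24 (173 hosts, 254 usable); 192.168.5.0/25 (84 hosts, 126 usable); 192.168.5.128/28 (9 hosts, 14 usable)


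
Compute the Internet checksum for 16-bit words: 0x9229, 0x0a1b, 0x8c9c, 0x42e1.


Sum all words (with carry folding):
+ 0x9229 = 0x9229
+ 0x0a1b = 0x9c44
+ 0x8c9c = 0x28e1
+ 0x42e1 = 0x6bc2
One's complement: ~0x6bc2
Checksum = 0x943d


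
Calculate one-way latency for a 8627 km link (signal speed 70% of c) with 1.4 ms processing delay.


Speed = 0.7 * 3e5 km/s = 210000 km/s
Propagation delay = 8627 / 210000 = 0.0411 s = 41.081 ms
Processing delay = 1.4 ms
Total one-way latency = 42.481 ms


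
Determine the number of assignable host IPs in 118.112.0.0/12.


Host bits = 32 - 12 = 20
Total addresses = 2^20 = 1048576
Usable = total - 2 (network and broadcast)
Usable hosts: 1048574


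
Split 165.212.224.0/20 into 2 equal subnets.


New prefix = 20 + 1 = 21
Each subnet has 2048 addresses
  165.212.224.0/21
  165.212.232.0/21
Subnets: 165.212.224.0/21, 165.212.232.0/21


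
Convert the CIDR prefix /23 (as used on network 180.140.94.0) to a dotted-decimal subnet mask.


/23 means 23 network bits, 9 host bits
Binary: 11111111111111111111111000000000
Mask: 255.255.254.0


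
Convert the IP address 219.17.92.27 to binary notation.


219 = 11011011
17 = 00010001
92 = 01011100
27 = 00011011
Binary: 11011011.00010001.01011100.00011011


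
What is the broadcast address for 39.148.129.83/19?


Network: 39.148.128.0/19
Host bits = 13
Set all host bits to 1:
Broadcast: 39.148.159.255


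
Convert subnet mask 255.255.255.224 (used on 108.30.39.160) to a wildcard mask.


Subnet mask: 255.255.255.224
Wildcard = 255.255.255.255 - subnet mask
255 - 255 = 0
255 - 255 = 0
255 - 255 = 0
255 - 224 = 31
Wildcard: 0.0.0.31


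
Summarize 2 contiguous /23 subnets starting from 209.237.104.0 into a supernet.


Original prefix: /23
Number of subnets: 2 = 2^1
New prefix = 23 - 1 = 22
Supernet: 209.237.104.0/22


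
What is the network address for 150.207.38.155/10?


IP:   10010110.11001111.00100110.10011011
Mask: 11111111.11000000.00000000.00000000
AND operation:
Net:  10010110.11000000.00000000.00000000
Network: 150.192.0.0/10


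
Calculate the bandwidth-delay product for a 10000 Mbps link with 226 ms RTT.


BDP = bandwidth * RTT
= 10000 Mbps * 226 ms
= 10000 * 1e6 * 226 / 1000 bits
= 2260000000 bits
= 282500000 bytes
= 275878.9062 KB
BDP = 2260000000 bits (282500000 bytes)


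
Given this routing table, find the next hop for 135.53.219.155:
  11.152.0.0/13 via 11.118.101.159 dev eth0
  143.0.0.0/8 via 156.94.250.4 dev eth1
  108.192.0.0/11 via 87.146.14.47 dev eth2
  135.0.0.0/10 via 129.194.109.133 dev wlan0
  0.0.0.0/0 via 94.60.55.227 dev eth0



Longest prefix match for 135.53.219.155:
  /13 11.152.0.0: no
  /8 143.0.0.0: no
  /11 108.192.0.0: no
  /10 135.0.0.0: MATCH
  /0 0.0.0.0: MATCH
Selected: next-hop 129.194.109.133 via wlan0 (matched /10)


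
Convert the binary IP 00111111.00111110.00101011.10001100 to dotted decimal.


00111111 = 63
00111110 = 62
00101011 = 43
10001100 = 140
IP: 63.62.43.140


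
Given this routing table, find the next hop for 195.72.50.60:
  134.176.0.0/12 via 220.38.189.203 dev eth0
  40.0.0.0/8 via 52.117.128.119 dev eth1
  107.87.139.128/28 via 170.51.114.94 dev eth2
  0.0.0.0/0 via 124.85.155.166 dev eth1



Longest prefix match for 195.72.50.60:
  /12 134.176.0.0: no
  /8 40.0.0.0: no
  /28 107.87.139.128: no
  /0 0.0.0.0: MATCH
Selected: next-hop 124.85.155.166 via eth1 (matched /0)


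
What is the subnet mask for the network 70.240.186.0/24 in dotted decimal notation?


/24 means 24 network bits, 8 host bits
Binary: 11111111111111111111111100000000
Mask: 255.255.255.0


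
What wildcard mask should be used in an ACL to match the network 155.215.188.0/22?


Subnet mask: 255.255.252.0
Wildcard = 255.255.255.255 - subnet mask
255 - 255 = 0
255 - 255 = 0
255 - 252 = 3
255 - 0 = 255
Wildcard: 0.0.3.255


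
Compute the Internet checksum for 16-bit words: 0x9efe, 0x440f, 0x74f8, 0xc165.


Sum all words (with carry folding):
+ 0x9efe = 0x9efe
+ 0x440f = 0xe30d
+ 0x74f8 = 0x5806
+ 0xc165 = 0x196c
One's complement: ~0x196c
Checksum = 0xe693


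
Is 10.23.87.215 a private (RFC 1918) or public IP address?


RFC 1918 private ranges:
  10.0.0.0/8 (10.0.0.0 - 10.255.255.255)
  172.16.0.0/12 (172.16.0.0 - 172.31.255.255)
  192.168.0.0/16 (192.168.0.0 - 192.168.255.255)
Private (in 10.0.0.0/8)


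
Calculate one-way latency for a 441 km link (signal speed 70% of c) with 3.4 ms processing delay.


Speed = 0.7 * 3e5 km/s = 210000 km/s
Propagation delay = 441 / 210000 = 0.0021 s = 2.1 ms
Processing delay = 3.4 ms
Total one-way latency = 5.5 ms


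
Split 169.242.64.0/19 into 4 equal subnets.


New prefix = 19 + 2 = 21
Each subnet has 2048 addresses
  169.242.64.0/21
  169.242.72.0/21
  169.242.80.0/21
  169.242.88.0/21
Subnets: 169.242.64.0/21, 169.242.72.0/21, 169.242.80.0/21, 169.242.88.0/21


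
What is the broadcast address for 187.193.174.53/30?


Network: 187.193.174.52/30
Host bits = 2
Set all host bits to 1:
Broadcast: 187.193.174.55


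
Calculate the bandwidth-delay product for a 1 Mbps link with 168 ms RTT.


BDP = bandwidth * RTT
= 1 Mbps * 168 ms
= 1 * 1e6 * 168 / 1000 bits
= 168000 bits
= 21000 bytes
= 20.5078 KB
BDP = 168000 bits (21000 bytes)


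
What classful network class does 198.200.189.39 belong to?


First octet: 198
Binary: 11000110
110xxxxx -> Class C (192-223)
Class C, default mask 255.255.255.0 (/24)


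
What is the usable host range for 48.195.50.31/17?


Network: 48.195.0.0
Broadcast: 48.195.127.255
First usable = network + 1
Last usable = broadcast - 1
Range: 48.195.0.1 to 48.195.127.254


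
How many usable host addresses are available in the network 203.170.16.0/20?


Host bits = 32 - 20 = 12
Total addresses = 2^12 = 4096
Usable = total - 2 (network and broadcast)
Usable hosts: 4094


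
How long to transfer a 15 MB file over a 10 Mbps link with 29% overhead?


Effective throughput = 10 * (1 - 29/100) = 7.1 Mbps
File size in Mb = 15 * 8 = 120 Mb
Time = 120 / 7.1
Time = 16.9014 seconds


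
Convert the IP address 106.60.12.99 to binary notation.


106 = 01101010
60 = 00111100
12 = 00001100
99 = 01100011
Binary: 01101010.00111100.00001100.01100011


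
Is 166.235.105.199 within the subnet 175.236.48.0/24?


Subnet network: 175.236.48.0
Test IP AND mask: 166.235.105.0
No, 166.235.105.199 is not in 175.236.48.0/24


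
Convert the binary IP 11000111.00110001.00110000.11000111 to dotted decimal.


11000111 = 199
00110001 = 49
00110000 = 48
11000111 = 199
IP: 199.49.48.199


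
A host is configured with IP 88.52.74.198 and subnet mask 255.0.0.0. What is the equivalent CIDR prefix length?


Binary: 11111111.00000000.00000000.00000000
Count leading 1s
Prefix: /8


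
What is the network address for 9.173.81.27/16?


IP:   00001001.10101101.01010001.00011011
Mask: 11111111.11111111.00000000.00000000
AND operation:
Net:  00001001.10101101.00000000.00000000
Network: 9.173.0.0/16


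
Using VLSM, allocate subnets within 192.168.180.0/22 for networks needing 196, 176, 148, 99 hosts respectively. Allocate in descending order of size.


196 hosts -> /24 (254 usable): 192.168.180.0/24
176 hosts -> /24 (254 usable): 192.168.181.0/24
148 hosts -> /24 (254 usable): 192.168.182.0/24
99 hosts -> /25 (126 usable): 192.168.183.0/25
Allocation: 192.168.180.0/24 (196 hosts, 254 usable); 192.168.181.0/24 (176 hosts, 254 usable); 192.168.182.0/24 (148 hosts, 254 usable); 192.168.183.0/25 (99 hosts, 126 usable)


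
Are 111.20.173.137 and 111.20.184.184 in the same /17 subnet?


Mask: 255.255.128.0
111.20.173.137 AND mask = 111.20.128.0
111.20.184.184 AND mask = 111.20.128.0
Yes, same subnet (111.20.128.0)


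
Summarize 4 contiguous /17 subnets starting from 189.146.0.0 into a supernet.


Original prefix: /17
Number of subnets: 4 = 2^2
New prefix = 17 - 2 = 15
Supernet: 189.146.0.0/15


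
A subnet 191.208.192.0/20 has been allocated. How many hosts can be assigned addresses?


Host bits = 32 - 20 = 12
Total addresses = 2^12 = 4096
Usable = total - 2 (network and broadcast)
Usable hosts: 4094


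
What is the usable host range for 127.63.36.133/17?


Network: 127.63.0.0
Broadcast: 127.63.127.255
First usable = network + 1
Last usable = broadcast - 1
Range: 127.63.0.1 to 127.63.127.254


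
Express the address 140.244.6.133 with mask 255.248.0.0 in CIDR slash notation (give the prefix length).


Binary: 11111111.11111000.00000000.00000000
Count leading 1s
Prefix: /13


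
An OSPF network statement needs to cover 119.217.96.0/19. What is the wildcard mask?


Subnet mask: 255.255.224.0
Wildcard = 255.255.255.255 - subnet mask
255 - 255 = 0
255 - 255 = 0
255 - 224 = 31
255 - 0 = 255
Wildcard: 0.0.31.255


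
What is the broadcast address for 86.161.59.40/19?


Network: 86.161.32.0/19
Host bits = 13
Set all host bits to 1:
Broadcast: 86.161.63.255


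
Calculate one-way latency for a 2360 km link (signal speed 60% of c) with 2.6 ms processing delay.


Speed = 0.6 * 3e5 km/s = 180000 km/s
Propagation delay = 2360 / 180000 = 0.0131 s = 13.1111 ms
Processing delay = 2.6 ms
Total one-way latency = 15.7111 ms


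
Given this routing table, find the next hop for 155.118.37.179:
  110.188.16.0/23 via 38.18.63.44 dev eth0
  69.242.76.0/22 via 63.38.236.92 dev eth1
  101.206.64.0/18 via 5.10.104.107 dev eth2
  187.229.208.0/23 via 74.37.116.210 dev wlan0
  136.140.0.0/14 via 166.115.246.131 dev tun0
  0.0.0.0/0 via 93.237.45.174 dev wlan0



Longest prefix match for 155.118.37.179:
  /23 110.188.16.0: no
  /22 69.242.76.0: no
  /18 101.206.64.0: no
  /23 187.229.208.0: no
  /14 136.140.0.0: no
  /0 0.0.0.0: MATCH
Selected: next-hop 93.237.45.174 via wlan0 (matched /0)


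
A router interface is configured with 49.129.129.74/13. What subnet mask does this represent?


/13 means 13 network bits, 19 host bits
Binary: 11111111111110000000000000000000
Mask: 255.248.0.0


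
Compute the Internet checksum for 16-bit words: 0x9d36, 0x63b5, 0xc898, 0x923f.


Sum all words (with carry folding):
+ 0x9d36 = 0x9d36
+ 0x63b5 = 0x00ec
+ 0xc898 = 0xc984
+ 0x923f = 0x5bc4
One's complement: ~0x5bc4
Checksum = 0xa43b


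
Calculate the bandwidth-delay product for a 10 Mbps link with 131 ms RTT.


BDP = bandwidth * RTT
= 10 Mbps * 131 ms
= 10 * 1e6 * 131 / 1000 bits
= 1310000 bits
= 163750 bytes
= 159.9121 KB
BDP = 1310000 bits (163750 bytes)


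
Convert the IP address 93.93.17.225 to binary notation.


93 = 01011101
93 = 01011101
17 = 00010001
225 = 11100001
Binary: 01011101.01011101.00010001.11100001


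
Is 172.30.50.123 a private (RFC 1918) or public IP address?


RFC 1918 private ranges:
  10.0.0.0/8 (10.0.0.0 - 10.255.255.255)
  172.16.0.0/12 (172.16.0.0 - 172.31.255.255)
  192.168.0.0/16 (192.168.0.0 - 192.168.255.255)
Private (in 172.16.0.0/12)


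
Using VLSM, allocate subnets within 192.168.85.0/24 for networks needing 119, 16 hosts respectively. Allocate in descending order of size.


119 hosts -> /25 (126 usable): 192.168.85.0/25
16 hosts -> /27 (30 usable): 192.168.85.128/27
Allocation: 192.168.85.0/25 (119 hosts, 126 usable); 192.168.85.128/27 (16 hosts, 30 usable)


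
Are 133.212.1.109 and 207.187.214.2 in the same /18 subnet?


Mask: 255.255.192.0
133.212.1.109 AND mask = 133.212.0.0
207.187.214.2 AND mask = 207.187.192.0
No, different subnets (133.212.0.0 vs 207.187.192.0)


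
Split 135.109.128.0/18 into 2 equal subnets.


New prefix = 18 + 1 = 19
Each subnet has 8192 addresses
  135.109.128.0/19
  135.109.160.0/19
Subnets: 135.109.128.0/19, 135.109.160.0/19


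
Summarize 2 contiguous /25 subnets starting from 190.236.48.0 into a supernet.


Original prefix: /25
Number of subnets: 2 = 2^1
New prefix = 25 - 1 = 24
Supernet: 190.236.48.0/24


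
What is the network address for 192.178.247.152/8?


IP:   11000000.10110010.11110111.10011000
Mask: 11111111.00000000.00000000.00000000
AND operation:
Net:  11000000.00000000.00000000.00000000
Network: 192.0.0.0/8


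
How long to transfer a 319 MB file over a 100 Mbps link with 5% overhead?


Effective throughput = 100 * (1 - 5/100) = 95 Mbps
File size in Mb = 319 * 8 = 2552 Mb
Time = 2552 / 95
Time = 26.8632 seconds


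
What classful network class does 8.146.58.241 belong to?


First octet: 8
Binary: 00001000
0xxxxxxx -> Class A (1-126)
Class A, default mask 255.0.0.0 (/8)


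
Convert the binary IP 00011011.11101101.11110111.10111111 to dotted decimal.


00011011 = 27
11101101 = 237
11110111 = 247
10111111 = 191
IP: 27.237.247.191


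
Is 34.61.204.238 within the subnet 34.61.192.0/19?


Subnet network: 34.61.192.0
Test IP AND mask: 34.61.192.0
Yes, 34.61.204.238 is in 34.61.192.0/19


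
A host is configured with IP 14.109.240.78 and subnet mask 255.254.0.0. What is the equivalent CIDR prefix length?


Binary: 11111111.11111110.00000000.00000000
Count leading 1s
Prefix: /15


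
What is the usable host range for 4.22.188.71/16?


Network: 4.22.0.0
Broadcast: 4.22.255.255
First usable = network + 1
Last usable = broadcast - 1
Range: 4.22.0.1 to 4.22.255.254


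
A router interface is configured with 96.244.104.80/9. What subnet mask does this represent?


/9 means 9 network bits, 23 host bits
Binary: 11111111100000000000000000000000
Mask: 255.128.0.0


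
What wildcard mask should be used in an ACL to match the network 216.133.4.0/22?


Subnet mask: 255.255.252.0
Wildcard = 255.255.255.255 - subnet mask
255 - 255 = 0
255 - 255 = 0
255 - 252 = 3
255 - 0 = 255
Wildcard: 0.0.3.255


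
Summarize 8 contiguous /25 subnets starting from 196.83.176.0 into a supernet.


Original prefix: /25
Number of subnets: 8 = 2^3
New prefix = 25 - 3 = 22
Supernet: 196.83.176.0/22


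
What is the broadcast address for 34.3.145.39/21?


Network: 34.3.144.0/21
Host bits = 11
Set all host bits to 1:
Broadcast: 34.3.151.255
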